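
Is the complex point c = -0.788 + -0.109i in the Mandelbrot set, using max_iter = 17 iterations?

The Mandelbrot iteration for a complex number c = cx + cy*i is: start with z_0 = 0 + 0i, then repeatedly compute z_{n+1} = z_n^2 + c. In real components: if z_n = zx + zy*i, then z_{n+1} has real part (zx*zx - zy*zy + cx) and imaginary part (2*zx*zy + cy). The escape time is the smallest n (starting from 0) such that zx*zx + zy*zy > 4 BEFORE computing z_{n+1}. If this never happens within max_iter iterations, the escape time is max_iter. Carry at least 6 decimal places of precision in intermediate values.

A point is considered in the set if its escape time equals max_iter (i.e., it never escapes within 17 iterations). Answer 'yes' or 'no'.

Answer: yes

Derivation:
z_0 = 0 + 0i, c = -0.7880 + -0.1090i
Iter 1: z = -0.7880 + -0.1090i, |z|^2 = 0.6328
Iter 2: z = -0.1789 + 0.0628i, |z|^2 = 0.0360
Iter 3: z = -0.7599 + -0.1315i, |z|^2 = 0.5948
Iter 4: z = -0.2278 + 0.0908i, |z|^2 = 0.0601
Iter 5: z = -0.7444 + -0.1504i, |z|^2 = 0.5767
Iter 6: z = -0.2565 + 0.1149i, |z|^2 = 0.0790
Iter 7: z = -0.7354 + -0.1679i, |z|^2 = 0.5690
Iter 8: z = -0.2754 + 0.1380i, |z|^2 = 0.0949
Iter 9: z = -0.7312 + -0.1850i, |z|^2 = 0.5689
Iter 10: z = -0.2876 + 0.1616i, |z|^2 = 0.1088
Iter 11: z = -0.7314 + -0.2019i, |z|^2 = 0.5757
Iter 12: z = -0.2938 + 0.1864i, |z|^2 = 0.1211
Iter 13: z = -0.7364 + -0.2185i, |z|^2 = 0.5900
Iter 14: z = -0.2935 + 0.2128i, |z|^2 = 0.1314
Iter 15: z = -0.7472 + -0.2339i, |z|^2 = 0.6130
Iter 16: z = -0.2845 + 0.2406i, |z|^2 = 0.1388
Did not escape in 17 iterations → in set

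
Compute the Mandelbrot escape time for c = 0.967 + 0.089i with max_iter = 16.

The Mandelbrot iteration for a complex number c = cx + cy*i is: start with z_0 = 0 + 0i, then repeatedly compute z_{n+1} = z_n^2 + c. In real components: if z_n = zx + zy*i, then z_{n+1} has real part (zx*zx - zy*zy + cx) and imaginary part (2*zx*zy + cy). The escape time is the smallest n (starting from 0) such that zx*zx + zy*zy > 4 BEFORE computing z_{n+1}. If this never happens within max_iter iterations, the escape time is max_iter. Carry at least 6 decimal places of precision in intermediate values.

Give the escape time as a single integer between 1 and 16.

z_0 = 0 + 0i, c = 0.9670 + 0.0890i
Iter 1: z = 0.9670 + 0.0890i, |z|^2 = 0.9430
Iter 2: z = 1.8942 + 0.2611i, |z|^2 = 3.6561
Iter 3: z = 4.4867 + 1.0782i, |z|^2 = 21.2929
Escaped at iteration 3

Answer: 3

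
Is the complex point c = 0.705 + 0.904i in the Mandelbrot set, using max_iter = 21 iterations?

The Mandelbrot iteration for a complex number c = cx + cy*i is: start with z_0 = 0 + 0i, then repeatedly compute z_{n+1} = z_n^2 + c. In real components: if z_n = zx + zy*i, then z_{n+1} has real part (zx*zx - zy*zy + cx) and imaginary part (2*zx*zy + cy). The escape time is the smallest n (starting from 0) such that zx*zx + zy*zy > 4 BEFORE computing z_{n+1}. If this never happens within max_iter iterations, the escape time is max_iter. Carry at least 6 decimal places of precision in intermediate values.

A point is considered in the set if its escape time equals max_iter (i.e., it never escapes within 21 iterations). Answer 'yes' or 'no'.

z_0 = 0 + 0i, c = 0.7050 + 0.9040i
Iter 1: z = 0.7050 + 0.9040i, |z|^2 = 1.3142
Iter 2: z = 0.3848 + 2.1786i, |z|^2 = 4.8946
Escaped at iteration 2

Answer: no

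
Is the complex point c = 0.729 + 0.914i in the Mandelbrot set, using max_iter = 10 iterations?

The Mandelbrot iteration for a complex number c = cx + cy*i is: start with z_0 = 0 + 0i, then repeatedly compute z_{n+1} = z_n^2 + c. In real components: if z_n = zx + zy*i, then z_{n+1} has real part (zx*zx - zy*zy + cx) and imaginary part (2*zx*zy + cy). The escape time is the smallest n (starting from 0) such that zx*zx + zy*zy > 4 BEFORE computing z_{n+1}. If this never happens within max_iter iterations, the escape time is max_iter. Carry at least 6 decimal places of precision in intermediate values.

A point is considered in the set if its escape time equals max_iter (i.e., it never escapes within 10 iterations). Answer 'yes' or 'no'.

Answer: no

Derivation:
z_0 = 0 + 0i, c = 0.7290 + 0.9140i
Iter 1: z = 0.7290 + 0.9140i, |z|^2 = 1.3668
Iter 2: z = 0.4250 + 2.2466i, |z|^2 = 5.2279
Escaped at iteration 2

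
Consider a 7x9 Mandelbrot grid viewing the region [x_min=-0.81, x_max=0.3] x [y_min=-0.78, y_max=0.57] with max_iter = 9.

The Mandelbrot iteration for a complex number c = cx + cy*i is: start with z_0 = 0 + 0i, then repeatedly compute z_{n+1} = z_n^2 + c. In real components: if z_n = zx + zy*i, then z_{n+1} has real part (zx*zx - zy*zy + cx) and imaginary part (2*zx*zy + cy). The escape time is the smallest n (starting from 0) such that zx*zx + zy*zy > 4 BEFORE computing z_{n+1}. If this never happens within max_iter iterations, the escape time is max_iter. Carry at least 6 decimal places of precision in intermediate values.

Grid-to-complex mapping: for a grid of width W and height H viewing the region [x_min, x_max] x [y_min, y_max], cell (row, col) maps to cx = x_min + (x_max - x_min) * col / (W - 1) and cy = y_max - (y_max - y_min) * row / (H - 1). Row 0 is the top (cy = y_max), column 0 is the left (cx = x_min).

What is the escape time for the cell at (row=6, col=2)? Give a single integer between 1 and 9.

Answer: 9

Derivation:
z_0 = 0 + 0i, c = -0.4400 + -0.4425i
Iter 1: z = -0.4400 + -0.4425i, |z|^2 = 0.3894
Iter 2: z = -0.4422 + -0.0531i, |z|^2 = 0.1984
Iter 3: z = -0.2473 + -0.3955i, |z|^2 = 0.2176
Iter 4: z = -0.5353 + -0.2469i, |z|^2 = 0.3475
Iter 5: z = -0.2144 + -0.1782i, |z|^2 = 0.0777
Iter 6: z = -0.4258 + -0.3661i, |z|^2 = 0.3153
Iter 7: z = -0.3927 + -0.1307i, |z|^2 = 0.1713
Iter 8: z = -0.3029 + -0.3398i, |z|^2 = 0.2072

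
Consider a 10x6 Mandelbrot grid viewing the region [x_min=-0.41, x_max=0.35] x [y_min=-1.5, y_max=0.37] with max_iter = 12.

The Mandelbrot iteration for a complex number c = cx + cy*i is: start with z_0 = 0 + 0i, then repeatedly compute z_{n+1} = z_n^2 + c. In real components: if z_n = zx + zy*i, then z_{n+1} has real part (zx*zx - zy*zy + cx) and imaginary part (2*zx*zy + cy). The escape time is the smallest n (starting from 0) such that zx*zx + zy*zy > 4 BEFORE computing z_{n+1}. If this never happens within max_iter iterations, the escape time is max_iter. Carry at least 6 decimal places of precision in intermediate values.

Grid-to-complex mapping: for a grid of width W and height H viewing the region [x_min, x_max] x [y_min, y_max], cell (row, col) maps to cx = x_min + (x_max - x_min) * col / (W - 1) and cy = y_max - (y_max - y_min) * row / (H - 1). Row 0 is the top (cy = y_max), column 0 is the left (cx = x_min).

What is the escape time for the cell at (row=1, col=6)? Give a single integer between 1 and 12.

z_0 = 0 + 0i, c = 0.0967 + -0.0040i
Iter 1: z = 0.0967 + -0.0040i, |z|^2 = 0.0094
Iter 2: z = 0.1060 + -0.0048i, |z|^2 = 0.0113
Iter 3: z = 0.1079 + -0.0050i, |z|^2 = 0.0117
Iter 4: z = 0.1083 + -0.0051i, |z|^2 = 0.0118
Iter 5: z = 0.1084 + -0.0051i, |z|^2 = 0.0118
Iter 6: z = 0.1084 + -0.0051i, |z|^2 = 0.0118
Iter 7: z = 0.1084 + -0.0051i, |z|^2 = 0.0118
Iter 8: z = 0.1084 + -0.0051i, |z|^2 = 0.0118
Iter 9: z = 0.1084 + -0.0051i, |z|^2 = 0.0118
Iter 10: z = 0.1084 + -0.0051i, |z|^2 = 0.0118
Iter 11: z = 0.1084 + -0.0051i, |z|^2 = 0.0118

Answer: 12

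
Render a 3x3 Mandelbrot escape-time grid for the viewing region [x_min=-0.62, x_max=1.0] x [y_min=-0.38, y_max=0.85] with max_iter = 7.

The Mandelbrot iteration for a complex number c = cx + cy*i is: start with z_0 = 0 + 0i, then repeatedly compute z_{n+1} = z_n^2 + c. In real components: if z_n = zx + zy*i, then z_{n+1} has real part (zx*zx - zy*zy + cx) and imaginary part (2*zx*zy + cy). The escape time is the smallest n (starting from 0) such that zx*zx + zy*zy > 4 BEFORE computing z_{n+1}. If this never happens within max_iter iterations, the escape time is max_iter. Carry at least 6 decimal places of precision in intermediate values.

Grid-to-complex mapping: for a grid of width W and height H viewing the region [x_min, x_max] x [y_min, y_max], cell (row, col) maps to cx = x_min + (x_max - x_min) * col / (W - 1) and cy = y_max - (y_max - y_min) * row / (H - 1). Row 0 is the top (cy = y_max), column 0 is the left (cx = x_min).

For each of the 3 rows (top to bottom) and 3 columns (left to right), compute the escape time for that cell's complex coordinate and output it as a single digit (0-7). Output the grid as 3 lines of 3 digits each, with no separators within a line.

(row=0, col=0): c = -0.6200 + 0.8500i → escape time 4
(row=0, col=1): c = 0.1900 + 0.8500i → escape time 5
(row=0, col=2): c = 1.0000 + 0.8500i → escape time 2
(row=1, col=0): c = -0.6200 + 0.2350i → escape time 7
(row=1, col=1): c = 0.1900 + 0.2350i → escape time 7
(row=1, col=2): c = 1.0000 + 0.2350i → escape time 2
(row=2, col=0): c = -0.6200 + -0.3800i → escape time 7
(row=2, col=1): c = 0.1900 + -0.3800i → escape time 7
(row=2, col=2): c = 1.0000 + -0.3800i → escape time 2

Answer: 452
772
772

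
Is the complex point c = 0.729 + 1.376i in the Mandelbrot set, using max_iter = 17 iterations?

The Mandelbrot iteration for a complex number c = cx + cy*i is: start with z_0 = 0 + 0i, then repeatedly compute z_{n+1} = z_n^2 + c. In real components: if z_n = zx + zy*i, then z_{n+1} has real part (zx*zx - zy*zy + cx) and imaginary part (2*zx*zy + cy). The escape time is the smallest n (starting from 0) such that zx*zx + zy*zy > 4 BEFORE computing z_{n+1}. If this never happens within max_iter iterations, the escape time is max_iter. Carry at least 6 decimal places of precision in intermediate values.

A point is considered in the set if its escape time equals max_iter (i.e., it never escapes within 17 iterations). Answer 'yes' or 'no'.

Answer: no

Derivation:
z_0 = 0 + 0i, c = 0.7290 + 1.3760i
Iter 1: z = 0.7290 + 1.3760i, |z|^2 = 2.4248
Iter 2: z = -0.6329 + 3.3822i, |z|^2 = 11.8399
Escaped at iteration 2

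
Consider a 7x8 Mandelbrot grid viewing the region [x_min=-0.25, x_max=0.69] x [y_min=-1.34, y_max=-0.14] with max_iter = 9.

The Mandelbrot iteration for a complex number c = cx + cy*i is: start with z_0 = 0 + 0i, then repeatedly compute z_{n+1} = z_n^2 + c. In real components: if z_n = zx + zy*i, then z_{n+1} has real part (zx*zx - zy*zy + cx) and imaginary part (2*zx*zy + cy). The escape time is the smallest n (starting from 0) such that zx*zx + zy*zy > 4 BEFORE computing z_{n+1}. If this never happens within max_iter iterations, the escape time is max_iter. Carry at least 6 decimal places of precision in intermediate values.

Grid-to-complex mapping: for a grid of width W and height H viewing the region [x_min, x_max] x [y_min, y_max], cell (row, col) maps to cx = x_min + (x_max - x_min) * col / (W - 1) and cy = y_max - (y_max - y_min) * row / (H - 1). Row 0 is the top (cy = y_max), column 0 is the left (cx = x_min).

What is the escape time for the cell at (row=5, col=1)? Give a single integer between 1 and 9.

Answer: 9

Derivation:
z_0 = 0 + 0i, c = -0.0933 + -0.9971i
Iter 1: z = -0.0933 + -0.9971i, |z|^2 = 1.0030
Iter 2: z = -1.0789 + -0.8110i, |z|^2 = 1.8218
Iter 3: z = 0.4130 + 0.7529i, |z|^2 = 0.7374
Iter 4: z = -0.4896 + -0.3753i, |z|^2 = 0.3805
Iter 5: z = 0.0055 + -0.6297i, |z|^2 = 0.3965
Iter 6: z = -0.4898 + -1.0041i, |z|^2 = 1.2481
Iter 7: z = -0.8617 + -0.0135i, |z|^2 = 0.7427
Iter 8: z = 0.6490 + -0.9738i, |z|^2 = 1.3695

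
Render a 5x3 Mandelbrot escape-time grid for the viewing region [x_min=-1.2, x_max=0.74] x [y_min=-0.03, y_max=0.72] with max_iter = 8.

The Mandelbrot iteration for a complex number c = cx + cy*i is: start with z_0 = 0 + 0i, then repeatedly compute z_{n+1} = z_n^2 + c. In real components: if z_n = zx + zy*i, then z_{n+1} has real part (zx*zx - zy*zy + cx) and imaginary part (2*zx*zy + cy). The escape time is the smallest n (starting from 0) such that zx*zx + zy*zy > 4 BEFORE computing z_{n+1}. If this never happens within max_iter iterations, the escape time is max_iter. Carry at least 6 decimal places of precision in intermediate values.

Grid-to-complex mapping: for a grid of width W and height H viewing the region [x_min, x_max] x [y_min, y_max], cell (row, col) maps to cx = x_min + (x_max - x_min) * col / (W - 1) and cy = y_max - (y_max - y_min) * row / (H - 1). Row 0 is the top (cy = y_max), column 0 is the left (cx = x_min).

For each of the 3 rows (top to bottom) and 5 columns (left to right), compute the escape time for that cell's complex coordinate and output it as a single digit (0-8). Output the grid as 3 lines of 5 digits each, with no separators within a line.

(row=0, col=0): c = -1.2000 + 0.7200i → escape time 3
(row=0, col=1): c = -0.7150 + 0.7200i → escape time 5
(row=0, col=2): c = -0.2300 + 0.7200i → escape time 8
(row=0, col=3): c = 0.2550 + 0.7200i → escape time 6
(row=0, col=4): c = 0.7400 + 0.7200i → escape time 3
(row=1, col=0): c = -1.2000 + 0.3450i → escape time 8
(row=1, col=1): c = -0.7150 + 0.3450i → escape time 8
(row=1, col=2): c = -0.2300 + 0.3450i → escape time 8
(row=1, col=3): c = 0.2550 + 0.3450i → escape time 8
(row=1, col=4): c = 0.7400 + 0.3450i → escape time 3
(row=2, col=0): c = -1.2000 + -0.0300i → escape time 8
(row=2, col=1): c = -0.7150 + -0.0300i → escape time 8
(row=2, col=2): c = -0.2300 + -0.0300i → escape time 8
(row=2, col=3): c = 0.2550 + -0.0300i → escape time 8
(row=2, col=4): c = 0.7400 + -0.0300i → escape time 3

Answer: 35863
88883
88883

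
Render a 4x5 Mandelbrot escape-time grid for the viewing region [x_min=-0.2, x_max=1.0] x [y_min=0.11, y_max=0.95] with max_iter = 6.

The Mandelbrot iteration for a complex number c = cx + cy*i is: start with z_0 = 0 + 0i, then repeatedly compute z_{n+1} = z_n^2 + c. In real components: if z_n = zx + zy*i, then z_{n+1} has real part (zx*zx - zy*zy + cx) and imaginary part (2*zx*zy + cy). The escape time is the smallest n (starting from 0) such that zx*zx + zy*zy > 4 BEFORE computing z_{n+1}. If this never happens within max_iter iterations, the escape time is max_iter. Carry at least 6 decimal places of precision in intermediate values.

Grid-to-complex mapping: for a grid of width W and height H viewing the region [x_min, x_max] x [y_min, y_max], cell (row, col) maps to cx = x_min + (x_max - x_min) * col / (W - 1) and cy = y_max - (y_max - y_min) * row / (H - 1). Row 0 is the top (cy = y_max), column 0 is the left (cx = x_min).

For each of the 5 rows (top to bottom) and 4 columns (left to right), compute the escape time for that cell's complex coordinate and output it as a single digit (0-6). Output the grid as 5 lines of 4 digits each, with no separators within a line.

(row=0, col=0): c = -0.2000 + 0.9500i → escape time 6
(row=0, col=1): c = 0.2000 + 0.9500i → escape time 4
(row=0, col=2): c = 0.6000 + 0.9500i → escape time 2
(row=0, col=3): c = 1.0000 + 0.9500i → escape time 2
(row=1, col=0): c = -0.2000 + 0.7400i → escape time 6
(row=1, col=1): c = 0.2000 + 0.7400i → escape time 6
(row=1, col=2): c = 0.6000 + 0.7400i → escape time 3
(row=1, col=3): c = 1.0000 + 0.7400i → escape time 2
(row=2, col=0): c = -0.2000 + 0.5300i → escape time 6
(row=2, col=1): c = 0.2000 + 0.5300i → escape time 6
(row=2, col=2): c = 0.6000 + 0.5300i → escape time 3
(row=2, col=3): c = 1.0000 + 0.5300i → escape time 2
(row=3, col=0): c = -0.2000 + 0.3200i → escape time 6
(row=3, col=1): c = 0.2000 + 0.3200i → escape time 6
(row=3, col=2): c = 0.6000 + 0.3200i → escape time 4
(row=3, col=3): c = 1.0000 + 0.3200i → escape time 2
(row=4, col=0): c = -0.2000 + 0.1100i → escape time 6
(row=4, col=1): c = 0.2000 + 0.1100i → escape time 6
(row=4, col=2): c = 0.6000 + 0.1100i → escape time 4
(row=4, col=3): c = 1.0000 + 0.1100i → escape time 2

Answer: 6422
6632
6632
6642
6642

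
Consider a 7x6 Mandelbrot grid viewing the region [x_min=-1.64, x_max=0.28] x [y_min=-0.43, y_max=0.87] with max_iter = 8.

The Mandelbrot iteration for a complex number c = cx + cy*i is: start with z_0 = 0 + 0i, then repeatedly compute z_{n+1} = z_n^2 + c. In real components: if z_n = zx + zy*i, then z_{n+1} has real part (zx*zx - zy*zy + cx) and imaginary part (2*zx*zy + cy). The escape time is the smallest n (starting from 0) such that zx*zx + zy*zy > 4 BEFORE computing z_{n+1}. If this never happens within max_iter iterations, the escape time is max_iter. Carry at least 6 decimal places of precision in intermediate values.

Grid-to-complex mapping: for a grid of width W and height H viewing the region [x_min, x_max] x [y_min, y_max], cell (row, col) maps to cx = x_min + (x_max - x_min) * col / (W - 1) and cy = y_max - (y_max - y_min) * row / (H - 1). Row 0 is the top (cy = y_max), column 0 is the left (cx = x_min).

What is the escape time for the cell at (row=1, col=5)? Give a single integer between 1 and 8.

z_0 = 0 + 0i, c = -0.0400 + 0.6100i
Iter 1: z = -0.0400 + 0.6100i, |z|^2 = 0.3737
Iter 2: z = -0.4105 + 0.5612i, |z|^2 = 0.4835
Iter 3: z = -0.1864 + 0.1493i, |z|^2 = 0.0570
Iter 4: z = -0.0275 + 0.5543i, |z|^2 = 0.3081
Iter 5: z = -0.3465 + 0.5795i, |z|^2 = 0.4559
Iter 6: z = -0.2557 + 0.2084i, |z|^2 = 0.1088
Iter 7: z = -0.0180 + 0.5034i, |z|^2 = 0.2538

Answer: 8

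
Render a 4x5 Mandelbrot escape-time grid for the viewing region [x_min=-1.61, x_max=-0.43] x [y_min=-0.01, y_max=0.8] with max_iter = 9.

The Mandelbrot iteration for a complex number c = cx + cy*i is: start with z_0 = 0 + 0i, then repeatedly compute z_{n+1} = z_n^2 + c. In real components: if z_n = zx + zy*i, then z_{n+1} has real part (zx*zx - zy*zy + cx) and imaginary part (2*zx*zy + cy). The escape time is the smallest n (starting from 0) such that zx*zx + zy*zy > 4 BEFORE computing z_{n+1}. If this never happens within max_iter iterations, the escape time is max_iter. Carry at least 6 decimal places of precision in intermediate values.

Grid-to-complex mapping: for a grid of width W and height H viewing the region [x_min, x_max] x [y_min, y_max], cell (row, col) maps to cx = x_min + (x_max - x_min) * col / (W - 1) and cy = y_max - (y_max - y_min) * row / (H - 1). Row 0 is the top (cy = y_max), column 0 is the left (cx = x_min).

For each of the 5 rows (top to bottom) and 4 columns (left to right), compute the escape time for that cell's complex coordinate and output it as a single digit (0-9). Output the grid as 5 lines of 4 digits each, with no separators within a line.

(row=0, col=0): c = -1.6100 + 0.8000i → escape time 3
(row=0, col=1): c = -1.2167 + 0.8000i → escape time 3
(row=0, col=2): c = -0.8233 + 0.8000i → escape time 4
(row=0, col=3): c = -0.4300 + 0.8000i → escape time 6
(row=1, col=0): c = -1.6100 + 0.5975i → escape time 3
(row=1, col=1): c = -1.2167 + 0.5975i → escape time 3
(row=1, col=2): c = -0.8233 + 0.5975i → escape time 5
(row=1, col=3): c = -0.4300 + 0.5975i → escape time 9
(row=2, col=0): c = -1.6100 + 0.3950i → escape time 4
(row=2, col=1): c = -1.2167 + 0.3950i → escape time 8
(row=2, col=2): c = -0.8233 + 0.3950i → escape time 7
(row=2, col=3): c = -0.4300 + 0.3950i → escape time 9
(row=3, col=0): c = -1.6100 + 0.1925i → escape time 5
(row=3, col=1): c = -1.2167 + 0.1925i → escape time 9
(row=3, col=2): c = -0.8233 + 0.1925i → escape time 9
(row=3, col=3): c = -0.4300 + 0.1925i → escape time 9
(row=4, col=0): c = -1.6100 + -0.0100i → escape time 9
(row=4, col=1): c = -1.2167 + -0.0100i → escape time 9
(row=4, col=2): c = -0.8233 + -0.0100i → escape time 9
(row=4, col=3): c = -0.4300 + -0.0100i → escape time 9

Answer: 3346
3359
4879
5999
9999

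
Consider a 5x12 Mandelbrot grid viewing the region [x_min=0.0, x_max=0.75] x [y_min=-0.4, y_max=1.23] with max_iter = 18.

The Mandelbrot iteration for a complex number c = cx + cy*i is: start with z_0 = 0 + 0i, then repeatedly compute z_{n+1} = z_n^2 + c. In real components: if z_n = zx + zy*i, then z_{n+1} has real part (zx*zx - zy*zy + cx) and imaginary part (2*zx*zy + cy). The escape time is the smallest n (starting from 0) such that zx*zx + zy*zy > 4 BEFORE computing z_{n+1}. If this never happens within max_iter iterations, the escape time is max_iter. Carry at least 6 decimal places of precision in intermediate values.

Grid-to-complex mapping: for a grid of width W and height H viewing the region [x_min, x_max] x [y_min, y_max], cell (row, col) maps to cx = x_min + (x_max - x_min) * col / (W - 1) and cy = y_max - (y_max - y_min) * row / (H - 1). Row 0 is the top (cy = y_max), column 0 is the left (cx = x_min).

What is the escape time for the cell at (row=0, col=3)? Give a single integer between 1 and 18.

Answer: 2

Derivation:
z_0 = 0 + 0i, c = 0.5625 + 1.2300i
Iter 1: z = 0.5625 + 1.2300i, |z|^2 = 1.8293
Iter 2: z = -0.6340 + 2.6138i, |z|^2 = 7.2336
Escaped at iteration 2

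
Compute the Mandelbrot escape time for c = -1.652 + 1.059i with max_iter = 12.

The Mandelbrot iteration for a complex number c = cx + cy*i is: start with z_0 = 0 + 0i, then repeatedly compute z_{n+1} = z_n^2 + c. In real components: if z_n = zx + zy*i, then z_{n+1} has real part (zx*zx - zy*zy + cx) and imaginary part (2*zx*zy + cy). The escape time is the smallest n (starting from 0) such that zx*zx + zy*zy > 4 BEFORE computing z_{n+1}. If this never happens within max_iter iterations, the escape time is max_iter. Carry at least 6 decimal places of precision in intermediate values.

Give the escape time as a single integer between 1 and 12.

z_0 = 0 + 0i, c = -1.6520 + 1.0590i
Iter 1: z = -1.6520 + 1.0590i, |z|^2 = 3.8506
Iter 2: z = -0.0444 + -2.4399i, |z|^2 = 5.9553
Escaped at iteration 2

Answer: 2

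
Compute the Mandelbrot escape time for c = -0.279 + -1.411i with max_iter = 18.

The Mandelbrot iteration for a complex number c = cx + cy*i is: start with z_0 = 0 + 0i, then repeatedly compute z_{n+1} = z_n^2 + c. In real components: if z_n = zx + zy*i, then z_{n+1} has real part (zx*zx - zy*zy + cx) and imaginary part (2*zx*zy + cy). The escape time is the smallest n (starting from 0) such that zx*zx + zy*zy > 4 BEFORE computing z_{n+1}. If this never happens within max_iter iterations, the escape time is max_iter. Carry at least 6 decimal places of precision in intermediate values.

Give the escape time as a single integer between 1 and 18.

z_0 = 0 + 0i, c = -0.2790 + -1.4110i
Iter 1: z = -0.2790 + -1.4110i, |z|^2 = 2.0688
Iter 2: z = -2.1921 + -0.6237i, |z|^2 = 5.1942
Escaped at iteration 2

Answer: 2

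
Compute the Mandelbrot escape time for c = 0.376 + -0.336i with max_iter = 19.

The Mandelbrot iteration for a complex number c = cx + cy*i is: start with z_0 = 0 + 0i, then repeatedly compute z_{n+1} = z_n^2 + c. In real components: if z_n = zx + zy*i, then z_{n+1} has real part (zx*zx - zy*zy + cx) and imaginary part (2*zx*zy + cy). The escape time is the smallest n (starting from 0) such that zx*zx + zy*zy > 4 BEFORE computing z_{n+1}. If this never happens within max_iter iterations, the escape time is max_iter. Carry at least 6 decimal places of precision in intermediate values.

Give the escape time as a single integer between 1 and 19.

z_0 = 0 + 0i, c = 0.3760 + -0.3360i
Iter 1: z = 0.3760 + -0.3360i, |z|^2 = 0.2543
Iter 2: z = 0.4045 + -0.5887i, |z|^2 = 0.5101
Iter 3: z = 0.1931 + -0.8122i, |z|^2 = 0.6970
Iter 4: z = -0.2464 + -0.6496i, |z|^2 = 0.4827
Iter 5: z = 0.0147 + -0.0158i, |z|^2 = 0.0005
Iter 6: z = 0.3760 + -0.3365i, |z|^2 = 0.2546
Iter 7: z = 0.4041 + -0.5890i, |z|^2 = 0.5102
Iter 8: z = 0.1924 + -0.8121i, |z|^2 = 0.6965
Iter 9: z = -0.2464 + -0.6485i, |z|^2 = 0.4813
Iter 10: z = 0.0162 + -0.0164i, |z|^2 = 0.0005
Iter 11: z = 0.3760 + -0.3365i, |z|^2 = 0.2546
Iter 12: z = 0.4041 + -0.5891i, |z|^2 = 0.5103
Iter 13: z = 0.1923 + -0.8121i, |z|^2 = 0.6965
Iter 14: z = -0.2465 + -0.6484i, |z|^2 = 0.4811
Iter 15: z = 0.0164 + -0.0163i, |z|^2 = 0.0005
Iter 16: z = 0.3760 + -0.3365i, |z|^2 = 0.2546
Iter 17: z = 0.4041 + -0.5891i, |z|^2 = 0.5103
Iter 18: z = 0.1923 + -0.8121i, |z|^2 = 0.6965

Answer: 19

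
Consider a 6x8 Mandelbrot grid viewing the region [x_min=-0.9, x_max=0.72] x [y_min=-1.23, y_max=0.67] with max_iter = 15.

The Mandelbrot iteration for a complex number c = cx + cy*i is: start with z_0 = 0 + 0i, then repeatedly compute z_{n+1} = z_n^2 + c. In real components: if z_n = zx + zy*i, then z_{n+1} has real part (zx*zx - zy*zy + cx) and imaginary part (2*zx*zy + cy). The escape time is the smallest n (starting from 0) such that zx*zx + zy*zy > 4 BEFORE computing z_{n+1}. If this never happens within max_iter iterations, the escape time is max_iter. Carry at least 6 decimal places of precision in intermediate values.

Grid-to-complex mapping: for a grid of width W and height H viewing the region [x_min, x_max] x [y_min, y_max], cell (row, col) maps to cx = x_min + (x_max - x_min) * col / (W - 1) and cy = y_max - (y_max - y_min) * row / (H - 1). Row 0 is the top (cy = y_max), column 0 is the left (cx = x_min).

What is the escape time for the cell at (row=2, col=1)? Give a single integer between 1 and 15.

Answer: 15

Derivation:
z_0 = 0 + 0i, c = -0.5760 + 0.1271i
Iter 1: z = -0.5760 + 0.1271i, |z|^2 = 0.3479
Iter 2: z = -0.2604 + -0.0193i, |z|^2 = 0.0682
Iter 3: z = -0.5086 + 0.1372i, |z|^2 = 0.2775
Iter 4: z = -0.3362 + -0.0124i, |z|^2 = 0.1132
Iter 5: z = -0.4631 + 0.1355i, |z|^2 = 0.2329
Iter 6: z = -0.3799 + 0.0016i, |z|^2 = 0.1443
Iter 7: z = -0.4317 + 0.1259i, |z|^2 = 0.2022
Iter 8: z = -0.4055 + 0.0184i, |z|^2 = 0.1648
Iter 9: z = -0.4119 + 0.1122i, |z|^2 = 0.1823
Iter 10: z = -0.4189 + 0.0347i, |z|^2 = 0.1767
Iter 11: z = -0.4017 + 0.0981i, |z|^2 = 0.1710
Iter 12: z = -0.4242 + 0.0484i, |z|^2 = 0.1823
Iter 13: z = -0.3984 + 0.0861i, |z|^2 = 0.1661
Iter 14: z = -0.4247 + 0.0585i, |z|^2 = 0.1838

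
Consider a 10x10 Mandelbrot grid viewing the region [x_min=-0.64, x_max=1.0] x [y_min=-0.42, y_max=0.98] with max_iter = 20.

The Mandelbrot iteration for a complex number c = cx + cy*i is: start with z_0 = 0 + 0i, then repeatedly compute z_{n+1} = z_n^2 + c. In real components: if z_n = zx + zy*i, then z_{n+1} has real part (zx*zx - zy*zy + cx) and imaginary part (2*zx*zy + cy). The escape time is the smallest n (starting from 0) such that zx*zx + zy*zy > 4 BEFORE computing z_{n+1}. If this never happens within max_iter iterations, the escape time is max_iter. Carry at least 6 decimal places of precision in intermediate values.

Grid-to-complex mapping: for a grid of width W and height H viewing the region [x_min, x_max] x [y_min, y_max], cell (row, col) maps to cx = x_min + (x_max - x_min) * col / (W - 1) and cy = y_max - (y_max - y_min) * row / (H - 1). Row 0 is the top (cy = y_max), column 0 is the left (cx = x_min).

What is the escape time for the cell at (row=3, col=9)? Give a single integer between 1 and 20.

Answer: 2

Derivation:
z_0 = 0 + 0i, c = 1.0000 + 0.5133i
Iter 1: z = 1.0000 + 0.5133i, |z|^2 = 1.2635
Iter 2: z = 1.7365 + 1.5400i, |z|^2 = 5.3870
Escaped at iteration 2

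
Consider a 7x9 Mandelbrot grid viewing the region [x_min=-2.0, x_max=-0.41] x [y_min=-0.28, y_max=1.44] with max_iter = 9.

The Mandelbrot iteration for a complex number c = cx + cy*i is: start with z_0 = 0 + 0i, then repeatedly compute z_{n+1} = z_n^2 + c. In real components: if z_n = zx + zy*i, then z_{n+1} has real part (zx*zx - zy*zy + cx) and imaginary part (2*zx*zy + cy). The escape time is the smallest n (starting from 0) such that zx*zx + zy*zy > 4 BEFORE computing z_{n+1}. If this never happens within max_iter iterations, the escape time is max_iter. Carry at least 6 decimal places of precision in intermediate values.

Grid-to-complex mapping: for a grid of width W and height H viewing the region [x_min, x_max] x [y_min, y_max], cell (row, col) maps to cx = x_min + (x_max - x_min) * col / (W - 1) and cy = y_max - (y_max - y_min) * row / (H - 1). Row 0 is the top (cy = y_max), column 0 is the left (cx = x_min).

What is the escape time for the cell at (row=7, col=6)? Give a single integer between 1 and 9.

z_0 = 0 + 0i, c = -0.4100 + -0.0650i
Iter 1: z = -0.4100 + -0.0650i, |z|^2 = 0.1723
Iter 2: z = -0.2461 + -0.0117i, |z|^2 = 0.0607
Iter 3: z = -0.3496 + -0.0592i, |z|^2 = 0.1257
Iter 4: z = -0.2913 + -0.0236i, |z|^2 = 0.0854
Iter 5: z = -0.3257 + -0.0513i, |z|^2 = 0.1087
Iter 6: z = -0.3066 + -0.0316i, |z|^2 = 0.0950
Iter 7: z = -0.3170 + -0.0456i, |z|^2 = 0.1026
Iter 8: z = -0.3116 + -0.0361i, |z|^2 = 0.0984

Answer: 9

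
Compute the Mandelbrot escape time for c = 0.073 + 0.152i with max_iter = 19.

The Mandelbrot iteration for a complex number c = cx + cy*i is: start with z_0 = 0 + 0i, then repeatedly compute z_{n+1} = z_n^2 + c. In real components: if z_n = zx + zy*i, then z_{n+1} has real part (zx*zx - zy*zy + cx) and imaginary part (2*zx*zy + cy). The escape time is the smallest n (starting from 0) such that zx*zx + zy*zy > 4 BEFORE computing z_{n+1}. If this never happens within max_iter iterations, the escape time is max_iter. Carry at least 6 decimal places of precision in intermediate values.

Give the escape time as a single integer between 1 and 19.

Answer: 19

Derivation:
z_0 = 0 + 0i, c = 0.0730 + 0.1520i
Iter 1: z = 0.0730 + 0.1520i, |z|^2 = 0.0284
Iter 2: z = 0.0552 + 0.1742i, |z|^2 = 0.0334
Iter 3: z = 0.0457 + 0.1712i, |z|^2 = 0.0314
Iter 4: z = 0.0458 + 0.1677i, |z|^2 = 0.0302
Iter 5: z = 0.0470 + 0.1673i, |z|^2 = 0.0302
Iter 6: z = 0.0472 + 0.1677i, |z|^2 = 0.0304
Iter 7: z = 0.0471 + 0.1678i, |z|^2 = 0.0304
Iter 8: z = 0.0470 + 0.1678i, |z|^2 = 0.0304
Iter 9: z = 0.0471 + 0.1678i, |z|^2 = 0.0304
Iter 10: z = 0.0471 + 0.1678i, |z|^2 = 0.0304
Iter 11: z = 0.0471 + 0.1678i, |z|^2 = 0.0304
Iter 12: z = 0.0471 + 0.1678i, |z|^2 = 0.0304
Iter 13: z = 0.0471 + 0.1678i, |z|^2 = 0.0304
Iter 14: z = 0.0471 + 0.1678i, |z|^2 = 0.0304
Iter 15: z = 0.0471 + 0.1678i, |z|^2 = 0.0304
Iter 16: z = 0.0471 + 0.1678i, |z|^2 = 0.0304
Iter 17: z = 0.0471 + 0.1678i, |z|^2 = 0.0304
Iter 18: z = 0.0471 + 0.1678i, |z|^2 = 0.0304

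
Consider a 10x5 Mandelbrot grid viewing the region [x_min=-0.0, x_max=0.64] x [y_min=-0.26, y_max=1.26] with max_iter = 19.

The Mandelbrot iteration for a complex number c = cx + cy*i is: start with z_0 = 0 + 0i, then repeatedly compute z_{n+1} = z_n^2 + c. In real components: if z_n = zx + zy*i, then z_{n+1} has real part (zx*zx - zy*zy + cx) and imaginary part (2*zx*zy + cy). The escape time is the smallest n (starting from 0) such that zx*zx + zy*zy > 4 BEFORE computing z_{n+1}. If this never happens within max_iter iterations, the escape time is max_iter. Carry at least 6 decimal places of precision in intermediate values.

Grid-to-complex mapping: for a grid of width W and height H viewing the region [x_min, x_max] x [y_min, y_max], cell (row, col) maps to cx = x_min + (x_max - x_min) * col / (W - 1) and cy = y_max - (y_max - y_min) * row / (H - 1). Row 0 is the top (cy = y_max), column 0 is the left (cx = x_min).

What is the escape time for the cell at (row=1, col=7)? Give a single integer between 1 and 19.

z_0 = 0 + 0i, c = 0.4978 + 0.8800i
Iter 1: z = 0.4978 + 0.8800i, |z|^2 = 1.0222
Iter 2: z = -0.0288 + 1.7561i, |z|^2 = 3.0847
Iter 3: z = -2.5852 + 0.7787i, |z|^2 = 7.2898
Escaped at iteration 3

Answer: 3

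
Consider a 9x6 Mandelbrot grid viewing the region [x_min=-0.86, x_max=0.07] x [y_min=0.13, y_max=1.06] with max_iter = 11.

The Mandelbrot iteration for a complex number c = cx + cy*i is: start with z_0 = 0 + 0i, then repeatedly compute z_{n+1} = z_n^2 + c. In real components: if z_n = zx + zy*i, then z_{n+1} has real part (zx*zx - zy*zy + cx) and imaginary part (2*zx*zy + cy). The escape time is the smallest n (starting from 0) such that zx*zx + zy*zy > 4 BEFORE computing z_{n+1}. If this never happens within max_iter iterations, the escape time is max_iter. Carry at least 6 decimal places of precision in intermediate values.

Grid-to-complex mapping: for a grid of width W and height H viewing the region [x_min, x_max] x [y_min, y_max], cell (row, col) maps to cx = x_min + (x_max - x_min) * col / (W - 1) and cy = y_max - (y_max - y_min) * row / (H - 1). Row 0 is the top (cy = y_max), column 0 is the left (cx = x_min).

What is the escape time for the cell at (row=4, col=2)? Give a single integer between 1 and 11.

Answer: 11

Derivation:
z_0 = 0 + 0i, c = -0.6275 + 0.3160i
Iter 1: z = -0.6275 + 0.3160i, |z|^2 = 0.4936
Iter 2: z = -0.3336 + -0.0806i, |z|^2 = 0.1178
Iter 3: z = -0.5227 + 0.3698i, |z|^2 = 0.4099
Iter 4: z = -0.4910 + -0.0706i, |z|^2 = 0.2461
Iter 5: z = -0.3914 + 0.3853i, |z|^2 = 0.3016
Iter 6: z = -0.6228 + 0.0144i, |z|^2 = 0.3880
Iter 7: z = -0.2399 + 0.2981i, |z|^2 = 0.1464
Iter 8: z = -0.6588 + 0.1730i, |z|^2 = 0.4639
Iter 9: z = -0.2234 + 0.0881i, |z|^2 = 0.0577
Iter 10: z = -0.5853 + 0.2767i, |z|^2 = 0.4192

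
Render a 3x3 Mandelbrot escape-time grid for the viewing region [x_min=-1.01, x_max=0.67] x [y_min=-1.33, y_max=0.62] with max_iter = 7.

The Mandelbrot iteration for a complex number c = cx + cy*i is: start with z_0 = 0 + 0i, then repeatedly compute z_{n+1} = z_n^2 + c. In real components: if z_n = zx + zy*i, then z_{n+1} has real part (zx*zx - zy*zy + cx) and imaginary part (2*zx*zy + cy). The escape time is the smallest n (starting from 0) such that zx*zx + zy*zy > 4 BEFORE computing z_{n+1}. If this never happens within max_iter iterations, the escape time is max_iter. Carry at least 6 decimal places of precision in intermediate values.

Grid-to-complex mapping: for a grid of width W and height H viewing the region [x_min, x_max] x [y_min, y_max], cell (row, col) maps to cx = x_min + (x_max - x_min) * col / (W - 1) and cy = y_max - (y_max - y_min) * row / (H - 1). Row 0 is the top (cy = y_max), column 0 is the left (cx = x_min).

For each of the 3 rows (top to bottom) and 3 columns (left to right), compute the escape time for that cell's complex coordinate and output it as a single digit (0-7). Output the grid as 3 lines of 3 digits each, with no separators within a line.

(row=0, col=0): c = -1.0100 + 0.6200i → escape time 4
(row=0, col=1): c = -0.1700 + 0.6200i → escape time 7
(row=0, col=2): c = 0.6700 + 0.6200i → escape time 3
(row=1, col=0): c = -1.0100 + -0.3550i → escape time 7
(row=1, col=1): c = -0.1700 + -0.3550i → escape time 7
(row=1, col=2): c = 0.6700 + -0.3550i → escape time 3
(row=2, col=0): c = -1.0100 + -1.3300i → escape time 2
(row=2, col=1): c = -0.1700 + -1.3300i → escape time 2
(row=2, col=2): c = 0.6700 + -1.3300i → escape time 2

Answer: 473
773
222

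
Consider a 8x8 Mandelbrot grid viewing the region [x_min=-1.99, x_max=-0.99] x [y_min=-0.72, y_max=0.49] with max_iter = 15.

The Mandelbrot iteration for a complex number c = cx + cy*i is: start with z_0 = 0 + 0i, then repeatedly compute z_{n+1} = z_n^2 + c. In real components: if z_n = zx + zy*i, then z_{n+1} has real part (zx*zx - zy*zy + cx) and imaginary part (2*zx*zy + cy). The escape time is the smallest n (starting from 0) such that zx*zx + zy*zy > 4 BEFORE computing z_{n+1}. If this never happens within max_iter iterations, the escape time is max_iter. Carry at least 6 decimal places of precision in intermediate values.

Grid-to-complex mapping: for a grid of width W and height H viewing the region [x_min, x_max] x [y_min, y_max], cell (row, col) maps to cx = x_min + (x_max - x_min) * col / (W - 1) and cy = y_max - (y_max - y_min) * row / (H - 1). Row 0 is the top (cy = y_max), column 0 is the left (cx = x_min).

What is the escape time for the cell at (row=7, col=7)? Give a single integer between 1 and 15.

Answer: 4

Derivation:
z_0 = 0 + 0i, c = -0.9900 + -0.7200i
Iter 1: z = -0.9900 + -0.7200i, |z|^2 = 1.4985
Iter 2: z = -0.5283 + 0.7056i, |z|^2 = 0.7770
Iter 3: z = -1.2088 + -1.4655i, |z|^2 = 3.6089
Iter 4: z = -1.6767 + 2.8230i, |z|^2 = 10.7805
Escaped at iteration 4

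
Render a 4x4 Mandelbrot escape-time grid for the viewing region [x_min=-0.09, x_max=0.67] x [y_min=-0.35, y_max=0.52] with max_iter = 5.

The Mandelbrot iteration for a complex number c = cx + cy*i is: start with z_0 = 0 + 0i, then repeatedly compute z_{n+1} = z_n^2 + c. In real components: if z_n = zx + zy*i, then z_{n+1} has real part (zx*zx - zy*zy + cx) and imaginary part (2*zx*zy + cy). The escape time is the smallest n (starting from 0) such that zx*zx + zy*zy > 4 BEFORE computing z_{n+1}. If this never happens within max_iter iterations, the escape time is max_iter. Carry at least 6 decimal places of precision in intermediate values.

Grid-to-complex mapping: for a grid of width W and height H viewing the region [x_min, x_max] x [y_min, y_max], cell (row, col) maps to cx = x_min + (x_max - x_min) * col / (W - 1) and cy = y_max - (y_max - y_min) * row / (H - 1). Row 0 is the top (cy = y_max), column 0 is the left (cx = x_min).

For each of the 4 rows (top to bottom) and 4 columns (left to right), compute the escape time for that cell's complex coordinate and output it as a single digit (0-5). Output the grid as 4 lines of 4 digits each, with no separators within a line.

Answer: 5553
5553
5554
5553

Derivation:
(row=0, col=0): c = -0.0900 + 0.5200i → escape time 5
(row=0, col=1): c = 0.1633 + 0.5200i → escape time 5
(row=0, col=2): c = 0.4167 + 0.5200i → escape time 5
(row=0, col=3): c = 0.6700 + 0.5200i → escape time 3
(row=1, col=0): c = -0.0900 + 0.2300i → escape time 5
(row=1, col=1): c = 0.1633 + 0.2300i → escape time 5
(row=1, col=2): c = 0.4167 + 0.2300i → escape time 5
(row=1, col=3): c = 0.6700 + 0.2300i → escape time 3
(row=2, col=0): c = -0.0900 + -0.0600i → escape time 5
(row=2, col=1): c = 0.1633 + -0.0600i → escape time 5
(row=2, col=2): c = 0.4167 + -0.0600i → escape time 5
(row=2, col=3): c = 0.6700 + -0.0600i → escape time 4
(row=3, col=0): c = -0.0900 + -0.3500i → escape time 5
(row=3, col=1): c = 0.1633 + -0.3500i → escape time 5
(row=3, col=2): c = 0.4167 + -0.3500i → escape time 5
(row=3, col=3): c = 0.6700 + -0.3500i → escape time 3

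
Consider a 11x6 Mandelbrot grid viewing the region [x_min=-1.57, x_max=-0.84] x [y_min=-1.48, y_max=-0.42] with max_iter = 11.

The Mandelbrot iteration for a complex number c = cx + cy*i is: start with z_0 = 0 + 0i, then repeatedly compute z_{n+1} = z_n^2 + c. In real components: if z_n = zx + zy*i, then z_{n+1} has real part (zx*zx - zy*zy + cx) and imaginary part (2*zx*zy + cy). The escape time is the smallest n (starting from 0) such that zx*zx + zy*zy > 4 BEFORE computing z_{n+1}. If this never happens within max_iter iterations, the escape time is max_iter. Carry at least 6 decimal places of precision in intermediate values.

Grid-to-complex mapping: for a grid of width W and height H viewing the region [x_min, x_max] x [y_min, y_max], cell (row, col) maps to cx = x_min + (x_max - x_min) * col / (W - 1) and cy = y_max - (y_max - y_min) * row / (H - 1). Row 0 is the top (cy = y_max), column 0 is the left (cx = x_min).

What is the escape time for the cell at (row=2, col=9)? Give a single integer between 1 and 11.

z_0 = 0 + 0i, c = -0.9130 + -0.8440i
Iter 1: z = -0.9130 + -0.8440i, |z|^2 = 1.5459
Iter 2: z = -0.7918 + 0.6971i, |z|^2 = 1.1129
Iter 3: z = -0.7721 + -1.9480i, |z|^2 = 4.3907
Escaped at iteration 3

Answer: 3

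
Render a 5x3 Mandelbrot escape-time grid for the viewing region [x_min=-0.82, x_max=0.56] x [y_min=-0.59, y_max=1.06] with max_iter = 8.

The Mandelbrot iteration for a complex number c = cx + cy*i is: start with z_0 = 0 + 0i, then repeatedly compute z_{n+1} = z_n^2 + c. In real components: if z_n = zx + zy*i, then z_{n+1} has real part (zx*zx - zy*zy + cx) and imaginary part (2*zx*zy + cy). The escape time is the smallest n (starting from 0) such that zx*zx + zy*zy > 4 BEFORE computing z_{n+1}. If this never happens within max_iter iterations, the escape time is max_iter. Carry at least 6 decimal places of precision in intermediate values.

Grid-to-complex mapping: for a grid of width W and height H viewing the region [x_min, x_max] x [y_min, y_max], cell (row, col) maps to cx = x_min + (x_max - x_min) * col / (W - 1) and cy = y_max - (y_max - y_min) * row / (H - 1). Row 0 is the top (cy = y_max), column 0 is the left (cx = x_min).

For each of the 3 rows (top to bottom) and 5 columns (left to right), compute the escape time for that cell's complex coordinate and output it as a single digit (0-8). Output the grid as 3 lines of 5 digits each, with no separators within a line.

Answer: 34732
88884
58883

Derivation:
(row=0, col=0): c = -0.8200 + 1.0600i → escape time 3
(row=0, col=1): c = -0.4750 + 1.0600i → escape time 4
(row=0, col=2): c = -0.1300 + 1.0600i → escape time 7
(row=0, col=3): c = 0.2150 + 1.0600i → escape time 3
(row=0, col=4): c = 0.5600 + 1.0600i → escape time 2
(row=1, col=0): c = -0.8200 + 0.2350i → escape time 8
(row=1, col=1): c = -0.4750 + 0.2350i → escape time 8
(row=1, col=2): c = -0.1300 + 0.2350i → escape time 8
(row=1, col=3): c = 0.2150 + 0.2350i → escape time 8
(row=1, col=4): c = 0.5600 + 0.2350i → escape time 4
(row=2, col=0): c = -0.8200 + -0.5900i → escape time 5
(row=2, col=1): c = -0.4750 + -0.5900i → escape time 8
(row=2, col=2): c = -0.1300 + -0.5900i → escape time 8
(row=2, col=3): c = 0.2150 + -0.5900i → escape time 8
(row=2, col=4): c = 0.5600 + -0.5900i → escape time 3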